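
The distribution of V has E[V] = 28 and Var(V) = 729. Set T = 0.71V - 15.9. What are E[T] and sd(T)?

E[T] = 3.98, sd(T) = 19.17

T = 0.71V - 15.9 is linear with a = 0.71, b = -15.9.
E[T] = a·E[V] + b = 0.71·28 + (-15.9) = 3.98.
sd(V) = √729 = 27.
sd(T) = |a|·sd(V) = |0.71|·27 = 19.17.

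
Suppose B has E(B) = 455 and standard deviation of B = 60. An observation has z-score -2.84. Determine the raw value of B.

B = E(B) + z·standard deviation of B = 455 + (-2.84)·60 = 284.6.

B = 284.6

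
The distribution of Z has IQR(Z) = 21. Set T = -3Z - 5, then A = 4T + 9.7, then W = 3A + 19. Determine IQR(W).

IQR(T) = |-3|·21 = 63.
IQR(A) = |4|·63 = 252.
IQR(W) = |3|·252 = 756.

IQR(W) = 756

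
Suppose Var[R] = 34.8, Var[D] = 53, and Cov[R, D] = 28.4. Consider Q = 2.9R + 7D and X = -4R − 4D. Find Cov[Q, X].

By bilinearity, Cov[Q, X] = ac·Var[R] + bd·Var[D] + (ad+bc)·Cov[R, D], with a=2.9, b=7, c=-4, d=-4.
ac·Var[R] = 2.9·(-4)·34.8 = -403.68
bd·Var[D] = 7·(-4)·53 = -1484
(ad+bc)·Cov[R, D] = (-39.6)·28.4 = -1124.64
Cov[Q, X] = -403.68 + (-1484) + (-1124.64) = -3012.32.

Cov[Q, X] = -3012.32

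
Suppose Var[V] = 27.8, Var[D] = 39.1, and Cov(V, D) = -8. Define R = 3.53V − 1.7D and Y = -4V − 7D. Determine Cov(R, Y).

By bilinearity, Cov(R, Y) = ac·Var[V] + bd·Var[D] + (ad+bc)·Cov(V, D), with a=3.53, b=-1.7, c=-4, d=-7.
ac·Var[V] = 3.53·(-4)·27.8 = -392.536
bd·Var[D] = (-1.7)·(-7)·39.1 = 465.29
(ad+bc)·Cov(V, D) = (-17.91)·(-8) = 143.28
Cov(R, Y) = -392.536 + 465.29 + 143.28 = 216.034.

Cov(R, Y) = 216.034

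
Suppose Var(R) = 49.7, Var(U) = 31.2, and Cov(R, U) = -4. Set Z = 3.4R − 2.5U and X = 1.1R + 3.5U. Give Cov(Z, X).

Cov(Z, X) = -123.722

By bilinearity, Cov(Z, X) = ac·Var(R) + bd·Var(U) + (ad+bc)·Cov(R, U), with a=3.4, b=-2.5, c=1.1, d=3.5.
ac·Var(R) = 3.4·1.1·49.7 = 185.878
bd·Var(U) = (-2.5)·3.5·31.2 = -273
(ad+bc)·Cov(R, U) = (9.15)·(-4) = -36.6
Cov(Z, X) = 185.878 + (-273) + (-36.6) = -123.722.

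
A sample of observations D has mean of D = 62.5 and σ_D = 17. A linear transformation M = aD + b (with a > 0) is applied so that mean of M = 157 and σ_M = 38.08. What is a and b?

σ_M = a·σ_D (a > 0), so a = 38.08/17 = 2.24.
mean of M = a·mean of D + b, so b = 157 − 2.24·62.5 = 17.

a = 2.24, b = 17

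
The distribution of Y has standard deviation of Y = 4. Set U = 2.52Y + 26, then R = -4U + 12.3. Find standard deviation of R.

standard deviation of U = |2.52|·4 = 10.08.
standard deviation of R = |-4|·10.08 = 40.32.

standard deviation of R = 40.32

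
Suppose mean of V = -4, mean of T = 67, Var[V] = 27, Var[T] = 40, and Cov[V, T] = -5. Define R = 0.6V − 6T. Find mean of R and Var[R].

mean of R = 0.6·mean of V + (-6)·mean of T = 0.6·(-4) + (-6)·67 = -404.4.
Var[R] = a²·Var[V] + b²·Var[T] + 2ab·Cov[V, T] with a = 0.6, b = -6.
= 0.6²·27 + (-6)²·40 + 2·0.6·(-6)·(-5)
= 9.72 + 1440 + 36 = 1485.72.

mean of R = -404.4, Var[R] = 1485.72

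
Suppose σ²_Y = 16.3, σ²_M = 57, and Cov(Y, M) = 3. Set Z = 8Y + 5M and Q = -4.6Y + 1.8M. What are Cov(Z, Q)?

Cov(Z, Q) = -112.64

By bilinearity, Cov(Z, Q) = ac·σ²_Y + bd·σ²_M + (ad+bc)·Cov(Y, M), with a=8, b=5, c=-4.6, d=1.8.
ac·σ²_Y = 8·(-4.6)·16.3 = -599.84
bd·σ²_M = 5·1.8·57 = 513
(ad+bc)·Cov(Y, M) = (-8.6)·3 = -25.8
Cov(Z, Q) = -599.84 + 513 + (-25.8) = -112.64.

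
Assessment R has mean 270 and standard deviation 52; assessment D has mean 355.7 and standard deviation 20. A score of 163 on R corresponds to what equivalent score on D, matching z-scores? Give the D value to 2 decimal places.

D = 314.55

z = (163 − 270)/52 ≈ -2.0577.
D = 355.7 + z·20 = 355.7 + (163 − 270)·20/52 ≈ 314.55.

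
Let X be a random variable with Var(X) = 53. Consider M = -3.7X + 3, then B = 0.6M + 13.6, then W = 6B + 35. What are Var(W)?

Var(M) = (-3.7)²·53 = 725.57.
Var(B) = 0.6²·725.57 = 261.2052.
Var(W) = 6²·261.2052 = 9403.3872.

Var(W) = 9403.3872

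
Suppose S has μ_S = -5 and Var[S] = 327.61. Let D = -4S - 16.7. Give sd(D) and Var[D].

sd(D) = 72.4, Var[D] = 5241.76

D = -4S - 16.7 is linear with a = -4, b = -16.7.
sd(S) = √327.61 = 18.1.
sd(D) = |a|·sd(S) = |-4|·18.1 = 72.4.
Var[D] = a²·Var[S] = (-4)²·327.61 = 5241.76 (the additive constant -16.7 does not affect variance).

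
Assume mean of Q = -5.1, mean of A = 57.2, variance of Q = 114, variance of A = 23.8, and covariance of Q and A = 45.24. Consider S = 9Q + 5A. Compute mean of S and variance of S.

mean of S = 240.1, variance of S = 13900.6

mean of S = 9·mean of Q + 5·mean of A = 9·(-5.1) + 5·57.2 = 240.1.
variance of S = a²·variance of Q + b²·variance of A + 2ab·covariance of Q and A with a = 9, b = 5.
= 9²·114 + 5²·23.8 + 2·9·5·45.24
= 9234 + 595 + 4071.6 = 13900.6.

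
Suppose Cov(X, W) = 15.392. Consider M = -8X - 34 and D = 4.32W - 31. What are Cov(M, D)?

Cov(M, D) = -531.94752

Cov(M, D) = a·c·Cov(X, W) = (-8)·4.32·15.392 = -531.94752. Additive constants drop out.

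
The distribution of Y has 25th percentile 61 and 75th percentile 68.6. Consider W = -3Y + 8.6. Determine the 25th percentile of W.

25th percentile of W = -197.2

Since a = -3 < 0 the transformation is decreasing, reversing order: the 25th percentile of W corresponds to the 75th percentile of Y.
So P_{25}(W) = a·P_{75}(Y) + b = (-3)·68.6 + 8.6 = -197.2.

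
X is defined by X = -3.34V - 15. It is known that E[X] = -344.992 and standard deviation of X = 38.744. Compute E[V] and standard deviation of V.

E[V] = 98.8, standard deviation of V = 11.6

From X = -3.34V - 15: E[X] = a·E[V] + b, so E[V] = (E[X] − b)/a = (-344.992 − (-15))/(-3.34) = 98.8.
standard deviation of X = |a|·standard deviation of V, so standard deviation of V = 38.744/|-3.34| = 11.6.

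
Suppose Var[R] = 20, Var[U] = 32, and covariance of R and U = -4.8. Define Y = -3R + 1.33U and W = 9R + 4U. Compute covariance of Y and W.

covariance of Y and W = -369.616

By bilinearity, covariance of Y and W = ac·Var[R] + bd·Var[U] + (ad+bc)·covariance of R and U, with a=-3, b=1.33, c=9, d=4.
ac·Var[R] = (-3)·9·20 = -540
bd·Var[U] = 1.33·4·32 = 170.24
(ad+bc)·covariance of R and U = (-0.03)·(-4.8) = 0.144
covariance of Y and W = -540 + 170.24 + 0.144 = -369.616.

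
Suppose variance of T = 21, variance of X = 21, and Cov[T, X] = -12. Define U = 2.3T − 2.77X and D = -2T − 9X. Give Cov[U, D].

By bilinearity, Cov[U, D] = ac·variance of T + bd·variance of X + (ad+bc)·Cov[T, X], with a=2.3, b=-2.77, c=-2, d=-9.
ac·variance of T = 2.3·(-2)·21 = -96.6
bd·variance of X = (-2.77)·(-9)·21 = 523.53
(ad+bc)·Cov[T, X] = (-15.16)·(-12) = 181.92
Cov[U, D] = -96.6 + 523.53 + 181.92 = 608.85.

Cov[U, D] = 608.85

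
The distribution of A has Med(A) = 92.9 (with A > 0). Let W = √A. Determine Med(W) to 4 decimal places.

√A is monotone on this domain, so Med(W) = √(92.9) ≈ 9.6385.

Med(W) = 9.6385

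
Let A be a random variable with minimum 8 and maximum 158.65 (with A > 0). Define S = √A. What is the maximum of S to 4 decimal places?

√A is increasing on this domain, so max(S) comes from max(A) = 158.65: max(S) = √(158.65) ≈ 12.5956.

max(S) = 12.5956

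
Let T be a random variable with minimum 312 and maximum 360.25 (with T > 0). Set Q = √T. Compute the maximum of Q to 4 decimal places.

max(Q) = 18.9803

√T is increasing on this domain, so max(Q) comes from max(T) = 360.25: max(Q) = √(360.25) ≈ 18.9803.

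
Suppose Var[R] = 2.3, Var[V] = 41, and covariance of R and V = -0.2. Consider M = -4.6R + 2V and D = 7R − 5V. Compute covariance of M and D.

covariance of M and D = -491.46

By bilinearity, covariance of M and D = ac·Var[R] + bd·Var[V] + (ad+bc)·covariance of R and V, with a=-4.6, b=2, c=7, d=-5.
ac·Var[R] = (-4.6)·7·2.3 = -74.06
bd·Var[V] = 2·(-5)·41 = -410
(ad+bc)·covariance of R and V = (37)·(-0.2) = -7.4
covariance of M and D = -74.06 + (-410) + (-7.4) = -491.46.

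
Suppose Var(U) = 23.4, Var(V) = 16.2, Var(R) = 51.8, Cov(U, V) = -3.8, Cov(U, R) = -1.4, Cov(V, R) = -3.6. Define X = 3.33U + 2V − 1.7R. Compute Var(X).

Var(X) = a²·Var(U) + b²·Var(V) + c²·Var(R) + 2ab·Cov(U, V) + 2ac·Cov(U, R) + 2bc·Cov(V, R), with a = 3.33, b = 2, c = -1.7.
= 259.48026 + 64.8 + 149.702 + (-50.616) + 15.8508 + 24.48
= 463.69706.

Var(X) = 463.69706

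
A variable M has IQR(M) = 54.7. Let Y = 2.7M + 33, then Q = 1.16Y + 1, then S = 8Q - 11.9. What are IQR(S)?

IQR(Y) = |2.7|·54.7 = 147.69.
IQR(Q) = |1.16|·147.69 = 171.3204.
IQR(S) = |8|·171.3204 = 1370.5632.

IQR(S) = 1370.5632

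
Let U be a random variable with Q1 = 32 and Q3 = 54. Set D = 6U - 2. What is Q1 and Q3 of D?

Q1(D) = 190, Q3(D) = 322

a = 6 > 0: Q1(D) = a·Q1(U)+b = 190, Q3(D) = a·Q3(U)+b = 322.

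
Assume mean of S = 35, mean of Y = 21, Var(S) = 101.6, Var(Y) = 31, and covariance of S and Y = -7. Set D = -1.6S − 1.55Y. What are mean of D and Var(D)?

mean of D = (-1.6)·mean of S + (-1.55)·mean of Y = (-1.6)·35 + (-1.55)·21 = -88.55.
Var(D) = a²·Var(S) + b²·Var(Y) + 2ab·covariance of S and Y with a = -1.6, b = -1.55.
= (-1.6)²·101.6 + (-1.55)²·31 + 2·(-1.6)·(-1.55)·(-7)
= 260.096 + 74.4775 + (-34.72) = 299.8535.

mean of D = -88.55, Var(D) = 299.8535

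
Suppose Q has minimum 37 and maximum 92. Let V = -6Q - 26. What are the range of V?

Range of Q = 92 − 37 = 55.
Range(V) = |a|·Range(Q) = |-6|·55 = 330.

Range(V) = 330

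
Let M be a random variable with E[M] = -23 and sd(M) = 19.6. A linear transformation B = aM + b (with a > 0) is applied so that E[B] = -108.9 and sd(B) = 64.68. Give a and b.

a = 3.3, b = -33

sd(B) = a·sd(M) (a > 0), so a = 64.68/19.6 = 3.3.
E[B] = a·E[M] + b, so b = -108.9 − 3.3·(-23) = -33.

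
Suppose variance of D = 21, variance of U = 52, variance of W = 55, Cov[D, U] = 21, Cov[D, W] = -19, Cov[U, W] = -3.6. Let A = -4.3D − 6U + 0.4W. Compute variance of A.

variance of A = a²·variance of D + b²·variance of U + c²·variance of W + 2ab·Cov[D, U] + 2ac·Cov[D, W] + 2bc·Cov[U, W], with a = -4.3, b = -6, c = 0.4.
= 388.29 + 1872 + 8.8 + 1083.6 + 65.36 + 17.28
= 3435.33.

variance of A = 3435.33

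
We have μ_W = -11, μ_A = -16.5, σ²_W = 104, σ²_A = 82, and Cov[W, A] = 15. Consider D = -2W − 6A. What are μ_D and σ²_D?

μ_D = (-2)·μ_W + (-6)·μ_A = (-2)·(-11) + (-6)·(-16.5) = 121.
σ²_D = a²·σ²_W + b²·σ²_A + 2ab·Cov[W, A] with a = -2, b = -6.
= (-2)²·104 + (-6)²·82 + 2·(-2)·(-6)·15
= 416 + 2952 + 360 = 3728.

μ_D = 121, σ²_D = 3728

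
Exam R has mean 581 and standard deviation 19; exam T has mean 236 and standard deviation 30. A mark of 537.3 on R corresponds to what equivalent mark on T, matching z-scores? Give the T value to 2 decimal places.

T = 167.00

z = (537.3 − 581)/19 = -2.3.
T = 236 + z·30 = 236 + (537.3 − 581)·30/19 = 167.00.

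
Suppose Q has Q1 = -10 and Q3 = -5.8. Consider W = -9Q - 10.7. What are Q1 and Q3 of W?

a = -9 < 0 reverses order: Q1(W) comes from Q3(Q), Q3(W) from Q1(Q).
Q1(W) = (-9)·(-5.8) + (-10.7) = 41.5; Q3(W) = (-9)·(-10) + (-10.7) = 79.3.

Q1(W) = 41.5, Q3(W) = 79.3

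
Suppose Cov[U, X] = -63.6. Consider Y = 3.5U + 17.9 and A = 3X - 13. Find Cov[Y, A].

Cov[Y, A] = a·c·Cov[U, X] = 3.5·3·(-63.6) = -667.8. Additive constants drop out.

Cov[Y, A] = -667.8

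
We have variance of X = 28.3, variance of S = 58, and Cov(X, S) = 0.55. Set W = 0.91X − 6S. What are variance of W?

variance of W = 2105.42923

variance of W = a²·variance of X + b²·variance of S + 2ab·Cov(X, S) with a = 0.91, b = -6.
= 0.91²·28.3 + (-6)²·58 + 2·0.91·(-6)·0.55
= 23.43523 + 2088 + (-6.006) = 2105.42923.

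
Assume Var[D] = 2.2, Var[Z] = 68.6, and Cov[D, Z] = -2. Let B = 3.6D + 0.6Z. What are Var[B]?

Var[B] = a²·Var[D] + b²·Var[Z] + 2ab·Cov[D, Z] with a = 3.6, b = 0.6.
= 3.6²·2.2 + 0.6²·68.6 + 2·3.6·0.6·(-2)
= 28.512 + 24.696 + (-8.64) = 44.568.

Var[B] = 44.568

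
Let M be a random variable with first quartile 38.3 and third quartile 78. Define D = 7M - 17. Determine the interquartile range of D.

IQR of M = Q3 − Q1 = 78 − 38.3 = 39.7.
Under D = aM + b, IQR(D) = |a|·IQR(M) = |7|·39.7 = 277.9 (shifts cancel; spread scales by |a|).

IQR(D) = 277.9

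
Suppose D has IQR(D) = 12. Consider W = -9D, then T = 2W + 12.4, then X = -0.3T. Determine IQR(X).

IQR(W) = |-9|·12 = 108.
IQR(T) = |2|·108 = 216.
IQR(X) = |-0.3|·216 = 64.8.

IQR(X) = 64.8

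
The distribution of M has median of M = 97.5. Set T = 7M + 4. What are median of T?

median of T = 686.5

A linear map preserves order up to sign, so median of T = a·median of M + b = 7·97.5 + 4 = 686.5.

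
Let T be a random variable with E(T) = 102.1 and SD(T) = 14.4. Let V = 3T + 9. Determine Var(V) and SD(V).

Var(V) = 1866.24, SD(V) = 43.2

V = 3T + 9 is linear with a = 3, b = 9.
Var(T) = 14.4² = 207.36.
Var(V) = a²·Var(T) = 3²·207.36 = 1866.24 (the additive constant 9 does not affect variance).
SD(V) = |a|·SD(T) = |3|·14.4 = 43.2.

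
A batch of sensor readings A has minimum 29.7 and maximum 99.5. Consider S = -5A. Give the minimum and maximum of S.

a = -5 < 0, so order reverses: min(S) = a·max(A)+b = (-5)·99.5 = -497.5; max(S) = a·min(A)+b = (-5)·29.7 = -148.5.

min(S) = -497.5, max(S) = -148.5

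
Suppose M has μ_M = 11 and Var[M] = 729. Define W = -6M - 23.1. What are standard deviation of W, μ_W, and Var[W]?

W = -6M - 23.1 is linear with a = -6, b = -23.1.
standard deviation of M = √729 = 27.
standard deviation of W = |a|·standard deviation of M = |-6|·27 = 162.
μ_W = a·μ_M + b = (-6)·11 + (-23.1) = -89.1.
Var[W] = a²·Var[M] = (-6)²·729 = 26244 (the additive constant -23.1 does not affect variance).

standard deviation of W = 162, μ_W = -89.1, Var[W] = 26244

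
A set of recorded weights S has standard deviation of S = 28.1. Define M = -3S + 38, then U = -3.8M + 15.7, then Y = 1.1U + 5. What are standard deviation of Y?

standard deviation of M = |-3|·28.1 = 84.3.
standard deviation of U = |-3.8|·84.3 = 320.34.
standard deviation of Y = |1.1|·320.34 = 352.374.

standard deviation of Y = 352.374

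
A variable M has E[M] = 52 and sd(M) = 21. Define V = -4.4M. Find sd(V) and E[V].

sd(V) = 92.4, E[V] = -228.8

V = -4.4M is linear with a = -4.4, b = 0.
sd(V) = |a|·sd(M) = |-4.4|·21 = 92.4.
E[V] = a·E[M] + b = (-4.4)·52 = -228.8.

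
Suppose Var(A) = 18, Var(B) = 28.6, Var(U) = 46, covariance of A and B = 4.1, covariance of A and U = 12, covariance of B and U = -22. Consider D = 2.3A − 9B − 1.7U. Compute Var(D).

Var(D) = a²·Var(A) + b²·Var(B) + c²·Var(U) + 2ab·covariance of A and B + 2ac·covariance of A and U + 2bc·covariance of B and U, with a = 2.3, b = -9, c = -1.7.
= 95.22 + 2316.6 + 132.94 + (-169.74) + (-93.84) + (-673.2)
= 1607.98.

Var(D) = 1607.98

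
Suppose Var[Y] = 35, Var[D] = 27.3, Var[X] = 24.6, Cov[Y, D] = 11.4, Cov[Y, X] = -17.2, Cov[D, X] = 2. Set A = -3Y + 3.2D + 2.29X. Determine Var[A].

Var[A] = 770.31686

Var[A] = a²·Var[Y] + b²·Var[D] + c²·Var[X] + 2ab·Cov[Y, D] + 2ac·Cov[Y, X] + 2bc·Cov[D, X], with a = -3, b = 3.2, c = 2.29.
= 315 + 279.552 + 129.00486 + (-218.88) + 236.328 + 29.312
= 770.31686.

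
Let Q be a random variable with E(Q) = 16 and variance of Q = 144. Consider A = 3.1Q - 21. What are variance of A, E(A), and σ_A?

variance of A = 1383.84, E(A) = 28.6, σ_A = 37.2

A = 3.1Q - 21 is linear with a = 3.1, b = -21.
variance of A = a²·variance of Q = 3.1²·144 = 1383.84 (the additive constant -21 does not affect variance).
E(A) = a·E(Q) + b = 3.1·16 + (-21) = 28.6.
σ_Q = √144 = 12.
σ_A = |a|·σ_Q = |3.1|·12 = 37.2.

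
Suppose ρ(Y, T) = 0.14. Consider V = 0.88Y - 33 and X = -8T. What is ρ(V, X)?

Linear rescalings preserve |correlation|; the slopes 0.88 and -8 have opposite signs, so the correlation flips sign: ρ(V, X) = −ρ(Y, T) = -0.14.

ρ(V, X) = -0.14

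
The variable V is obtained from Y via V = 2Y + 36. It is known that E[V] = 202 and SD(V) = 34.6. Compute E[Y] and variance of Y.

E[Y] = 83, variance of Y = 299.29

From V = 2Y + 36: E[V] = a·E[Y] + b, so E[Y] = (E[V] − b)/a = (202 − 36)/2 = 83.
variance of V = 34.6² = 1197.16.
variance of V = a²·variance of Y, so variance of Y = 1197.16/2² = 299.29.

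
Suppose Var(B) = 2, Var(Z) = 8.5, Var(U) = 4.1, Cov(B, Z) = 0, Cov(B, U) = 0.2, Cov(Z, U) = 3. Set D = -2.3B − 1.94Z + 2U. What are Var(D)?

Var(D) = a²·Var(B) + b²·Var(Z) + c²·Var(U) + 2ab·Cov(B, Z) + 2ac·Cov(B, U) + 2bc·Cov(Z, U), with a = -2.3, b = -1.94, c = 2.
= 10.58 + 31.9906 + 16.4 + 0 + (-1.84) + (-23.28)
= 33.8506.

Var(D) = 33.8506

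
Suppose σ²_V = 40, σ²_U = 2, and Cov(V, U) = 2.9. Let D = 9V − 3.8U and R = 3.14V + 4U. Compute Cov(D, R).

Cov(D, R) = 1169.7972

By bilinearity, Cov(D, R) = ac·σ²_V + bd·σ²_U + (ad+bc)·Cov(V, U), with a=9, b=-3.8, c=3.14, d=4.
ac·σ²_V = 9·3.14·40 = 1130.4
bd·σ²_U = (-3.8)·4·2 = -30.4
(ad+bc)·Cov(V, U) = (24.068)·2.9 = 69.7972
Cov(D, R) = 1130.4 + (-30.4) + 69.7972 = 1169.7972.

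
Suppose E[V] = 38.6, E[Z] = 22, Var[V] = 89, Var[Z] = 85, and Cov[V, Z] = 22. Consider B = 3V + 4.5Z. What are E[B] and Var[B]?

E[B] = 3·E[V] + 4.5·E[Z] = 3·38.6 + 4.5·22 = 214.8.
Var[B] = a²·Var[V] + b²·Var[Z] + 2ab·Cov[V, Z] with a = 3, b = 4.5.
= 3²·89 + 4.5²·85 + 2·3·4.5·22
= 801 + 1721.25 + 594 = 3116.25.

E[B] = 214.8, Var[B] = 3116.25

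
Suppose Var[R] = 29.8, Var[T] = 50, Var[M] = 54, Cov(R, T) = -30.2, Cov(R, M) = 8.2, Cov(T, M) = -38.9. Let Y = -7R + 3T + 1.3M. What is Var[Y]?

Var[Y] = a²·Var[R] + b²·Var[T] + c²·Var[M] + 2ab·Cov(R, T) + 2ac·Cov(R, M) + 2bc·Cov(T, M), with a = -7, b = 3, c = 1.3.
= 1460.2 + 450 + 91.26 + 1268.4 + (-149.24) + (-303.42)
= 2817.2.

Var[Y] = 2817.2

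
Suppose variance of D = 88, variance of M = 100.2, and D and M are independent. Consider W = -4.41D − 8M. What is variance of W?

variance of W = a²·variance of D + b²·variance of M + 2ab·Cov[D, M] with a = -4.41, b = -8.
Independence gives Cov[D, M] = 0.
= (-4.41)²·88 + (-8)²·100.2 + 2·(-4.41)·(-8)·0
= 1711.4328 + 6412.8 + 0 = 8124.2328.

variance of W = 8124.2328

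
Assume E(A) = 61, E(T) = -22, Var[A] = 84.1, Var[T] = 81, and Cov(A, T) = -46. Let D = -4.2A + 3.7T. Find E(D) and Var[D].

E(D) = -337.6, Var[D] = 4022.094

E(D) = (-4.2)·E(A) + 3.7·E(T) = (-4.2)·61 + 3.7·(-22) = -337.6.
Var[D] = a²·Var[A] + b²·Var[T] + 2ab·Cov(A, T) with a = -4.2, b = 3.7.
= (-4.2)²·84.1 + 3.7²·81 + 2·(-4.2)·3.7·(-46)
= 1483.524 + 1108.89 + 1429.68 = 4022.094.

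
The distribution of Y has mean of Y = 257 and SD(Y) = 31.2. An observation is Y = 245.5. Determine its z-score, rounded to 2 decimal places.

z = -0.37

z = (Y − mean of Y) / SD(Y) = (245.5 − 257) / 31.2 ≈ -0.37.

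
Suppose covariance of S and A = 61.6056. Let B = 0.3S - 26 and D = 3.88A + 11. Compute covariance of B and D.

covariance of B and D = 71.7089184

covariance of B and D = a·c·covariance of S and A = 0.3·3.88·61.6056 = 71.7089184. Additive constants drop out.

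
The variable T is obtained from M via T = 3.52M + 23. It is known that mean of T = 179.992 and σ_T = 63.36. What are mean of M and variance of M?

From T = 3.52M + 23: mean of T = a·mean of M + b, so mean of M = (mean of T − b)/a = (179.992 − 23)/3.52 = 44.6.
variance of T = 63.36² = 4014.4896.
variance of T = a²·variance of M, so variance of M = 4014.4896/3.52² = 324.

mean of M = 44.6, variance of M = 324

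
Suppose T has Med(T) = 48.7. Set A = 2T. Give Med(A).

Med(A) = 97.4

A linear map preserves order up to sign, so Med(A) = a·Med(T) + b = 2·48.7 = 97.4.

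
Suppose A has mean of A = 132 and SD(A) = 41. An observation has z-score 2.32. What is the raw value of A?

A = 227.12

A = mean of A + z·SD(A) = 132 + 2.32·41 = 227.12.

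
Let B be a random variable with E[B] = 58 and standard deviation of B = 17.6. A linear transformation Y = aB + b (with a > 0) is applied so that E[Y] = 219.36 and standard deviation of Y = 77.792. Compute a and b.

standard deviation of Y = a·standard deviation of B (a > 0), so a = 77.792/17.6 = 4.42.
E[Y] = a·E[B] + b, so b = 219.36 − 4.42·58 = -37.

a = 4.42, b = -37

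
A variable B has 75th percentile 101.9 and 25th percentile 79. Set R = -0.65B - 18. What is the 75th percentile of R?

75th percentile of R = -69.35

Since a = -0.65 < 0 the transformation is decreasing, reversing order: the 75th percentile of R corresponds to the 25th percentile of B.
So P_{75}(R) = a·P_{25}(B) + b = (-0.65)·79 + (-18) = -69.35.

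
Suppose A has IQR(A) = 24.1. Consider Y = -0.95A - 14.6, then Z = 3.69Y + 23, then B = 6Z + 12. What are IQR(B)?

IQR(B) = 506.8953

IQR(Y) = |-0.95|·24.1 = 22.895.
IQR(Z) = |3.69|·22.895 = 84.48255.
IQR(B) = |6|·84.48255 = 506.8953.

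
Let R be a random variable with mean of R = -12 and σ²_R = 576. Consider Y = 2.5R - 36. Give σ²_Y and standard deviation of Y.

σ²_Y = 3600, standard deviation of Y = 60

Y = 2.5R - 36 is linear with a = 2.5, b = -36.
σ²_Y = a²·σ²_R = 2.5²·576 = 3600 (the additive constant -36 does not affect variance).
standard deviation of R = √576 = 24.
standard deviation of Y = |a|·standard deviation of R = |2.5|·24 = 60.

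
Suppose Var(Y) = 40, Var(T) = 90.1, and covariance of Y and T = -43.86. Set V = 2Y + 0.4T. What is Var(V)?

Var(V) = 104.24

Var(V) = a²·Var(Y) + b²·Var(T) + 2ab·covariance of Y and T with a = 2, b = 0.4.
= 2²·40 + 0.4²·90.1 + 2·2·0.4·(-43.86)
= 160 + 14.416 + (-70.176) = 104.24.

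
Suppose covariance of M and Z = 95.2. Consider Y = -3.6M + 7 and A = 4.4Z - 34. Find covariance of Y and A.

covariance of Y and A = a·c·covariance of M and Z = (-3.6)·4.4·95.2 = -1507.968. Additive constants drop out.

covariance of Y and A = -1507.968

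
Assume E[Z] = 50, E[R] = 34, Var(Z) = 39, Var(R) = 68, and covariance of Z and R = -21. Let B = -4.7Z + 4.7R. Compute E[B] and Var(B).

E[B] = -75.2, Var(B) = 3291.41

E[B] = (-4.7)·E[Z] + 4.7·E[R] = (-4.7)·50 + 4.7·34 = -75.2.
Var(B) = a²·Var(Z) + b²·Var(R) + 2ab·covariance of Z and R with a = -4.7, b = 4.7.
= (-4.7)²·39 + 4.7²·68 + 2·(-4.7)·4.7·(-21)
= 861.51 + 1502.12 + 927.78 = 3291.41.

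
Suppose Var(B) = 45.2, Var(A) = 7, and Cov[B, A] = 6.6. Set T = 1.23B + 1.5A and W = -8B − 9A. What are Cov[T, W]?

By bilinearity, Cov[T, W] = ac·Var(B) + bd·Var(A) + (ad+bc)·Cov[B, A], with a=1.23, b=1.5, c=-8, d=-9.
ac·Var(B) = 1.23·(-8)·45.2 = -444.768
bd·Var(A) = 1.5·(-9)·7 = -94.5
(ad+bc)·Cov[B, A] = (-23.07)·6.6 = -152.262
Cov[T, W] = -444.768 + (-94.5) + (-152.262) = -691.53.

Cov[T, W] = -691.53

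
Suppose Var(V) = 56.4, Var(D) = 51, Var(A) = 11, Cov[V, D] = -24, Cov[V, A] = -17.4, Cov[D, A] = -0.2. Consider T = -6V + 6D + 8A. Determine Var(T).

Var(T) = 7949.6

Var(T) = a²·Var(V) + b²·Var(D) + c²·Var(A) + 2ab·Cov[V, D] + 2ac·Cov[V, A] + 2bc·Cov[D, A], with a = -6, b = 6, c = 8.
= 2030.4 + 1836 + 704 + 1728 + 1670.4 + (-19.2)
= 7949.6.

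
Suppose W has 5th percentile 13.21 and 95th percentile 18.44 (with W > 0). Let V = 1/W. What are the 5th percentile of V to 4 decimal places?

5th percentile of V = 0.0542

1/W is decreasing on W > 0, so percentile order reverses: P_{5}(V) uses P_{95}(W) = 18.44.
P_{5}(V) = 1/18.44 ≈ 0.0542.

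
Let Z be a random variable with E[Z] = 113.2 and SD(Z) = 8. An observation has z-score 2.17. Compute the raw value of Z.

Z = E[Z] + z·SD(Z) = 113.2 + 2.17·8 = 130.56.

Z = 130.56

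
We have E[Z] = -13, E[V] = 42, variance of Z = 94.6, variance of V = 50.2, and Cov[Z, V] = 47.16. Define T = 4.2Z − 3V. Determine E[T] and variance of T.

E[T] = 4.2·E[Z] + (-3)·E[V] = 4.2·(-13) + (-3)·42 = -180.6.
variance of T = a²·variance of Z + b²·variance of V + 2ab·Cov[Z, V] with a = 4.2, b = -3.
= 4.2²·94.6 + (-3)²·50.2 + 2·4.2·(-3)·47.16
= 1668.744 + 451.8 + (-1188.432) = 932.112.

E[T] = -180.6, variance of T = 932.112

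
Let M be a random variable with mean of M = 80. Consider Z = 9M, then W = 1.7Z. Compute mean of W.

mean of Z = 9·80 = 720.
mean of W = 1.7·720 = 1224.

mean of W = 1224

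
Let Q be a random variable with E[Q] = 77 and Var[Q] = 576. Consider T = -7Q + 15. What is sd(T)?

T = -7Q + 15 is linear with a = -7, b = 15.
sd(Q) = √576 = 24.
sd(T) = |a|·sd(Q) = |-7|·24 = 168.

sd(T) = 168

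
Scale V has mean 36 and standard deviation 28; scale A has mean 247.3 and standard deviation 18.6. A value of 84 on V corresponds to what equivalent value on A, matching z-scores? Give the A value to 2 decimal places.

z = (84 − 36)/28 ≈ 1.7143.
A = 247.3 + z·18.6 = 247.3 + (84 − 36)·18.6/28 ≈ 279.19.

A = 279.19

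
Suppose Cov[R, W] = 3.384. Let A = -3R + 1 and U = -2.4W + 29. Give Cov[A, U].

Cov[A, U] = a·c·Cov[R, W] = (-3)·(-2.4)·3.384 = 24.3648. Additive constants drop out.

Cov[A, U] = 24.3648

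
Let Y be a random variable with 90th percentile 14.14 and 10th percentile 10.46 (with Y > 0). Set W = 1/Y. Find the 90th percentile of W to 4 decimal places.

90th percentile of W = 0.0956

1/Y is decreasing on Y > 0, so percentile order reverses: P_{90}(W) uses P_{10}(Y) = 10.46.
P_{90}(W) = 1/10.46 ≈ 0.0956.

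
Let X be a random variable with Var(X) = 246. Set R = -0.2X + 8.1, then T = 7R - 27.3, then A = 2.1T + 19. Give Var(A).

Var(A) = 2126.3256

Var(R) = (-0.2)²·246 = 9.84.
Var(T) = 7²·9.84 = 482.16.
Var(A) = 2.1²·482.16 = 2126.3256.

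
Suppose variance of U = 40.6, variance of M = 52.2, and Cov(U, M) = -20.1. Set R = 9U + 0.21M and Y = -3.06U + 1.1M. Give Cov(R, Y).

By bilinearity, Cov(R, Y) = ac·variance of U + bd·variance of M + (ad+bc)·Cov(U, M), with a=9, b=0.21, c=-3.06, d=1.1.
ac·variance of U = 9·(-3.06)·40.6 = -1118.124
bd·variance of M = 0.21·1.1·52.2 = 12.0582
(ad+bc)·Cov(U, M) = (9.2574)·(-20.1) = -186.07374
Cov(R, Y) = -1118.124 + 12.0582 + (-186.07374) = -1292.13954.

Cov(R, Y) = -1292.13954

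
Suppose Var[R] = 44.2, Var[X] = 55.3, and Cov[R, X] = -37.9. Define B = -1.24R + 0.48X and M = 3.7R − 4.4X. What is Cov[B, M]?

Cov[B, M] = -593.676

By bilinearity, Cov[B, M] = ac·Var[R] + bd·Var[X] + (ad+bc)·Cov[R, X], with a=-1.24, b=0.48, c=3.7, d=-4.4.
ac·Var[R] = (-1.24)·3.7·44.2 = -202.7896
bd·Var[X] = 0.48·(-4.4)·55.3 = -116.7936
(ad+bc)·Cov[R, X] = (7.232)·(-37.9) = -274.0928
Cov[B, M] = -202.7896 + (-116.7936) + (-274.0928) = -593.676.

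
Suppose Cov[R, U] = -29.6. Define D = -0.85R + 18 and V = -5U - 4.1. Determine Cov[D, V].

Cov[D, V] = -125.8

Cov[D, V] = a·c·Cov[R, U] = (-0.85)·(-5)·(-29.6) = -125.8. Additive constants drop out.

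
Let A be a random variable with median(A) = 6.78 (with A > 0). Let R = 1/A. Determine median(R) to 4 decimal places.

median(R) = 0.1475

1/A is monotone on this domain, so median(R) = 1/(6.78) ≈ 0.1475.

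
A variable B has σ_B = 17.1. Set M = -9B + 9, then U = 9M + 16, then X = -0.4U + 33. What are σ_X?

σ_X = 554.04

σ_M = |-9|·17.1 = 153.9.
σ_U = |9|·153.9 = 1385.1.
σ_X = |-0.4|·1385.1 = 554.04.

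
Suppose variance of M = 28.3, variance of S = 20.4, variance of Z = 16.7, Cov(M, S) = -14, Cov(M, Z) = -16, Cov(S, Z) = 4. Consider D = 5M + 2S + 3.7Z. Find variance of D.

variance of D = a²·variance of M + b²·variance of S + c²·variance of Z + 2ab·Cov(M, S) + 2ac·Cov(M, Z) + 2bc·Cov(S, Z), with a = 5, b = 2, c = 3.7.
= 707.5 + 81.6 + 228.623 + (-280) + (-592) + 59.2
= 204.923.

variance of D = 204.923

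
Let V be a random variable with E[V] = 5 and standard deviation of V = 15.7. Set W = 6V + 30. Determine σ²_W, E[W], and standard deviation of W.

W = 6V + 30 is linear with a = 6, b = 30.
σ²_V = 15.7² = 246.49.
σ²_W = a²·σ²_V = 6²·246.49 = 8873.64 (the additive constant 30 does not affect variance).
E[W] = a·E[V] + b = 6·5 + 30 = 60.
standard deviation of W = |a|·standard deviation of V = |6|·15.7 = 94.2.

σ²_W = 8873.64, E[W] = 60, standard deviation of W = 94.2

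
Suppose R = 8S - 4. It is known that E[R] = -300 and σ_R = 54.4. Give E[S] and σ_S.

From R = 8S - 4: E[R] = a·E[S] + b, so E[S] = (E[R] − b)/a = (-300 − (-4))/8 = -37.
σ_R = |a|·σ_S, so σ_S = 54.4/|8| = 6.8.

E[S] = -37, σ_S = 6.8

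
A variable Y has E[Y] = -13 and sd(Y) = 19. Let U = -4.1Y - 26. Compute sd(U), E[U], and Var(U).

U = -4.1Y - 26 is linear with a = -4.1, b = -26.
sd(U) = |a|·sd(Y) = |-4.1|·19 = 77.9.
E[U] = a·E[Y] + b = (-4.1)·(-13) + (-26) = 27.3.
Var(Y) = 19² = 361.
Var(U) = a²·Var(Y) = (-4.1)²·361 = 6068.41 (the additive constant -26 does not affect variance).

sd(U) = 77.9, E[U] = 27.3, Var(U) = 6068.41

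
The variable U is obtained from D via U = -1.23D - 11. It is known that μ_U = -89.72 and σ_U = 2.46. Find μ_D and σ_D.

From U = -1.23D - 11: μ_U = a·μ_D + b, so μ_D = (μ_U − b)/a = (-89.72 − (-11))/(-1.23) = 64.
σ_U = |a|·σ_D, so σ_D = 2.46/|-1.23| = 2.

μ_D = 64, σ_D = 2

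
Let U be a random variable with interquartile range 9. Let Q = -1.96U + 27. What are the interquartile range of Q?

IQR(Q) = 17.64

Under Q = aU + b, IQR(Q) = |a|·IQR(U) = |-1.96|·9 = 17.64 (shifts cancel; spread scales by |a|).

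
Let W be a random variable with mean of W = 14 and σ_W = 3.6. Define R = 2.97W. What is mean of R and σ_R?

R = 2.97W is linear with a = 2.97, b = 0.
mean of R = a·mean of W + b = 2.97·14 = 41.58.
σ_R = |a|·σ_W = |2.97|·3.6 = 10.692.

mean of R = 41.58, σ_R = 10.692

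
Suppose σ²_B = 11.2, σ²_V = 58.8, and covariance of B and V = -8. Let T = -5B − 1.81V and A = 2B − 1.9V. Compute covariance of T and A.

By bilinearity, covariance of T and A = ac·σ²_B + bd·σ²_V + (ad+bc)·covariance of B and V, with a=-5, b=-1.81, c=2, d=-1.9.
ac·σ²_B = (-5)·2·11.2 = -112
bd·σ²_V = (-1.81)·(-1.9)·58.8 = 202.2132
(ad+bc)·covariance of B and V = (5.88)·(-8) = -47.04
covariance of T and A = -112 + 202.2132 + (-47.04) = 43.1732.

covariance of T and A = 43.1732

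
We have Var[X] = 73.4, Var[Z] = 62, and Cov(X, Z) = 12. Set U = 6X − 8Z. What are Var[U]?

Var[U] = a²·Var[X] + b²·Var[Z] + 2ab·Cov(X, Z) with a = 6, b = -8.
= 6²·73.4 + (-8)²·62 + 2·6·(-8)·12
= 2642.4 + 3968 + (-1152) = 5458.4.

Var[U] = 5458.4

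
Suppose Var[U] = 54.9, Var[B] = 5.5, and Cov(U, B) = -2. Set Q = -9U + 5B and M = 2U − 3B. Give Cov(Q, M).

By bilinearity, Cov(Q, M) = ac·Var[U] + bd·Var[B] + (ad+bc)·Cov(U, B), with a=-9, b=5, c=2, d=-3.
ac·Var[U] = (-9)·2·54.9 = -988.2
bd·Var[B] = 5·(-3)·5.5 = -82.5
(ad+bc)·Cov(U, B) = (37)·(-2) = -74
Cov(Q, M) = -988.2 + (-82.5) + (-74) = -1144.7.

Cov(Q, M) = -1144.7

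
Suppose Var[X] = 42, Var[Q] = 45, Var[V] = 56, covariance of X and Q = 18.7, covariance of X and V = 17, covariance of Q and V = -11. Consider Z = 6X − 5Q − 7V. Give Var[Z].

Var[Z] = a²·Var[X] + b²·Var[Q] + c²·Var[V] + 2ab·covariance of X and Q + 2ac·covariance of X and V + 2bc·covariance of Q and V, with a = 6, b = -5, c = -7.
= 1512 + 1125 + 2744 + (-1122) + (-1428) + (-770)
= 2061.

Var[Z] = 2061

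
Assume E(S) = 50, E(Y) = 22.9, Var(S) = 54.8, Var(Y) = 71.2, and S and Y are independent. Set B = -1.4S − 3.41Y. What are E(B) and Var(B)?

E(B) = (-1.4)·E(S) + (-3.41)·E(Y) = (-1.4)·50 + (-3.41)·22.9 = -148.089.
Var(B) = a²·Var(S) + b²·Var(Y) + 2ab·Cov(S, Y) with a = -1.4, b = -3.41.
Independence gives Cov(S, Y) = 0.
= (-1.4)²·54.8 + (-3.41)²·71.2 + 2·(-1.4)·(-3.41)·0
= 107.408 + 827.92072 + 0 = 935.32872.

E(B) = -148.089, Var(B) = 935.32872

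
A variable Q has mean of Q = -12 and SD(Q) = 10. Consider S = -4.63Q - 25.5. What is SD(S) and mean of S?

S = -4.63Q - 25.5 is linear with a = -4.63, b = -25.5.
SD(S) = |a|·SD(Q) = |-4.63|·10 = 46.3.
mean of S = a·mean of Q + b = (-4.63)·(-12) + (-25.5) = 30.06.

SD(S) = 46.3, mean of S = 30.06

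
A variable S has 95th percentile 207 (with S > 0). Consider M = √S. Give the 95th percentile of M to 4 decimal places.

95th percentile of M = 14.3875

√S is increasing, so P_{95}(M) = g(P_{95}(S)) ≈ 14.3875.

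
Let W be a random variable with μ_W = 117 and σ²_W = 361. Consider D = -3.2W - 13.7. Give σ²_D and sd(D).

D = -3.2W - 13.7 is linear with a = -3.2, b = -13.7.
σ²_D = a²·σ²_W = (-3.2)²·361 = 3696.64 (the additive constant -13.7 does not affect variance).
sd(W) = √361 = 19.
sd(D) = |a|·sd(W) = |-3.2|·19 = 60.8.

σ²_D = 3696.64, sd(D) = 60.8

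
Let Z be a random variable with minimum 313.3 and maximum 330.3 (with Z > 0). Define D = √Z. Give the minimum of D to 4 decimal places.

√Z is increasing on this domain, so min(D) comes from min(Z) = 313.3: min(D) = √(313.3) ≈ 17.7003.

min(D) = 17.7003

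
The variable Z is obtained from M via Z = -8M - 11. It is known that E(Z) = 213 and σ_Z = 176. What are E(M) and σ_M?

From Z = -8M - 11: E(Z) = a·E(M) + b, so E(M) = (E(Z) − b)/a = (213 − (-11))/(-8) = -28.
σ_Z = |a|·σ_M, so σ_M = 176/|-8| = 22.

E(M) = -28, σ_M = 22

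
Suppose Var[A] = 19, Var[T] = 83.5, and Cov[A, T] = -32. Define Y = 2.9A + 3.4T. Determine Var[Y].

Var[Y] = 494.01

Var[Y] = a²·Var[A] + b²·Var[T] + 2ab·Cov[A, T] with a = 2.9, b = 3.4.
= 2.9²·19 + 3.4²·83.5 + 2·2.9·3.4·(-32)
= 159.79 + 965.26 + (-631.04) = 494.01.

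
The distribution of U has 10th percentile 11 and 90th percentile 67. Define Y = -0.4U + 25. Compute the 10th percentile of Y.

10th percentile of Y = -1.8

Since a = -0.4 < 0 the transformation is decreasing, reversing order: the 10th percentile of Y corresponds to the 90th percentile of U.
So P_{10}(Y) = a·P_{90}(U) + b = (-0.4)·67 + 25 = -1.8.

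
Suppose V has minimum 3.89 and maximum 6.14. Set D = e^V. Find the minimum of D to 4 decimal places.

min(D) = 48.9109

e^V is increasing on this domain, so min(D) comes from min(V) = 3.89: min(D) = exp(3.89) ≈ 48.9109.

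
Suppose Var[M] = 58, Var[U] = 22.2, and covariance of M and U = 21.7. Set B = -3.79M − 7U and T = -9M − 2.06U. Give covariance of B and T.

covariance of B and T = 3835.02458

By bilinearity, covariance of B and T = ac·Var[M] + bd·Var[U] + (ad+bc)·covariance of M and U, with a=-3.79, b=-7, c=-9, d=-2.06.
ac·Var[M] = (-3.79)·(-9)·58 = 1978.38
bd·Var[U] = (-7)·(-2.06)·22.2 = 320.124
(ad+bc)·covariance of M and U = (70.8074)·21.7 = 1536.52058
covariance of B and T = 1978.38 + 320.124 + 1536.52058 = 3835.02458.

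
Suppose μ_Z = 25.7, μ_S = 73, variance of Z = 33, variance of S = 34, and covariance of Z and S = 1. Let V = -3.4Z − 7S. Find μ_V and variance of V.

μ_V = (-3.4)·μ_Z + (-7)·μ_S = (-3.4)·25.7 + (-7)·73 = -598.38.
variance of V = a²·variance of Z + b²·variance of S + 2ab·covariance of Z and S with a = -3.4, b = -7.
= (-3.4)²·33 + (-7)²·34 + 2·(-3.4)·(-7)·1
= 381.48 + 1666 + 47.6 = 2095.08.

μ_V = -598.38, variance of V = 2095.08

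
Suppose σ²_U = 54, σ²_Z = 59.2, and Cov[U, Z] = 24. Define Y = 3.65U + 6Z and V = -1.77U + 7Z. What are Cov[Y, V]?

Cov[Y, V] = 2495.853

By bilinearity, Cov[Y, V] = ac·σ²_U + bd·σ²_Z + (ad+bc)·Cov[U, Z], with a=3.65, b=6, c=-1.77, d=7.
ac·σ²_U = 3.65·(-1.77)·54 = -348.867
bd·σ²_Z = 6·7·59.2 = 2486.4
(ad+bc)·Cov[U, Z] = (14.93)·24 = 358.32
Cov[Y, V] = -348.867 + 2486.4 + 358.32 = 2495.853.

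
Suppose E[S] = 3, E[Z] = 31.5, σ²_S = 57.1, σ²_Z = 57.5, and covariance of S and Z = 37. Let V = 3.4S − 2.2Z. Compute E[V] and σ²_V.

E[V] = -59.1, σ²_V = 384.856

E[V] = 3.4·E[S] + (-2.2)·E[Z] = 3.4·3 + (-2.2)·31.5 = -59.1.
σ²_V = a²·σ²_S + b²·σ²_Z + 2ab·covariance of S and Z with a = 3.4, b = -2.2.
= 3.4²·57.1 + (-2.2)²·57.5 + 2·3.4·(-2.2)·37
= 660.076 + 278.3 + (-553.52) = 384.856.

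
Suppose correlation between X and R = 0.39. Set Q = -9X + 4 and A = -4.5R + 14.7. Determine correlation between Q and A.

Linear rescalings preserve correlation up to sign; here the slopes -9 and -4.5 have the same sign, so correlation between Q and A = correlation between X and R = 0.39.

correlation between Q and A = 0.39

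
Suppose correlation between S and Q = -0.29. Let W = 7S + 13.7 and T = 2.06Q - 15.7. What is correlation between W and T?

Linear rescalings preserve correlation up to sign; here the slopes 7 and 2.06 have the same sign, so correlation between W and T = correlation between S and Q = -0.29.

correlation between W and T = -0.29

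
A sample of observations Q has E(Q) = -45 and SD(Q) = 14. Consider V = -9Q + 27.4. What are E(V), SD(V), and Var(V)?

V = -9Q + 27.4 is linear with a = -9, b = 27.4.
E(V) = a·E(Q) + b = (-9)·(-45) + 27.4 = 432.4.
SD(V) = |a|·SD(Q) = |-9|·14 = 126.
Var(Q) = 14² = 196.
Var(V) = a²·Var(Q) = (-9)²·196 = 15876 (the additive constant 27.4 does not affect variance).

E(V) = 432.4, SD(V) = 126, Var(V) = 15876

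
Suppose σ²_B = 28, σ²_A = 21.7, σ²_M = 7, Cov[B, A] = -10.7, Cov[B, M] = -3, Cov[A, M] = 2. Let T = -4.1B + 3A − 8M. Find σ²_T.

σ²_T = 1084.4

σ²_T = a²·σ²_B + b²·σ²_A + c²·σ²_M + 2ab·Cov[B, A] + 2ac·Cov[B, M] + 2bc·Cov[A, M], with a = -4.1, b = 3, c = -8.
= 470.68 + 195.3 + 448 + 263.22 + (-196.8) + (-96)
= 1084.4.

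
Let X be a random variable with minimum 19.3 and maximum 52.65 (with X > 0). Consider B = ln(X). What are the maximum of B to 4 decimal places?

ln(X) is increasing on this domain, so max(B) comes from max(X) = 52.65: max(B) = ln(52.65) ≈ 3.9637.

max(B) = 3.9637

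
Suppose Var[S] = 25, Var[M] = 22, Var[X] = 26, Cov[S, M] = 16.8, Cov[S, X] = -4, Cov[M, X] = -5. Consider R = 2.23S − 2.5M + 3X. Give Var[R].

Var[R] = a²·Var[S] + b²·Var[M] + c²·Var[X] + 2ab·Cov[S, M] + 2ac·Cov[S, X] + 2bc·Cov[M, X], with a = 2.23, b = -2.5, c = 3.
= 124.3225 + 137.5 + 234 + (-187.32) + (-53.52) + 75
= 329.9825.

Var[R] = 329.9825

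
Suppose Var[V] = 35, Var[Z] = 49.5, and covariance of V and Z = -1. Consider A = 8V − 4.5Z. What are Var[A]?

Var[A] = a²·Var[V] + b²·Var[Z] + 2ab·covariance of V and Z with a = 8, b = -4.5.
= 8²·35 + (-4.5)²·49.5 + 2·8·(-4.5)·(-1)
= 2240 + 1002.375 + 72 = 3314.375.

Var[A] = 3314.375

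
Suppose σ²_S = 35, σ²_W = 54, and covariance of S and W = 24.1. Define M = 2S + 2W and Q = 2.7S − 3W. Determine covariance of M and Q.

covariance of M and Q = -149.46

By bilinearity, covariance of M and Q = ac·σ²_S + bd·σ²_W + (ad+bc)·covariance of S and W, with a=2, b=2, c=2.7, d=-3.
ac·σ²_S = 2·2.7·35 = 189
bd·σ²_W = 2·(-3)·54 = -324
(ad+bc)·covariance of S and W = (-0.6)·24.1 = -14.46
covariance of M and Q = 189 + (-324) + (-14.46) = -149.46.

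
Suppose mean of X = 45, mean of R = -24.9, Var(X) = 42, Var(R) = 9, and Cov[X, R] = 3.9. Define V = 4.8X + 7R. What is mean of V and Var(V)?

mean of V = 41.7, Var(V) = 1670.76

mean of V = 4.8·mean of X + 7·mean of R = 4.8·45 + 7·(-24.9) = 41.7.
Var(V) = a²·Var(X) + b²·Var(R) + 2ab·Cov[X, R] with a = 4.8, b = 7.
= 4.8²·42 + 7²·9 + 2·4.8·7·3.9
= 967.68 + 441 + 262.08 = 1670.76.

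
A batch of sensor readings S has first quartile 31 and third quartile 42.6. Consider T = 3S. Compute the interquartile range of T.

IQR(T) = 34.8

IQR of S = Q3 − Q1 = 42.6 − 31 = 11.6.
Under T = aS + b, IQR(T) = |a|·IQR(S) = |3|·11.6 = 34.8 (shifts cancel; spread scales by |a|).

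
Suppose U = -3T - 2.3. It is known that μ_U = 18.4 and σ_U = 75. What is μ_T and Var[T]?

From U = -3T - 2.3: μ_U = a·μ_T + b, so μ_T = (μ_U − b)/a = (18.4 − (-2.3))/(-3) = -6.9.
Var[U] = 75² = 5625.
Var[U] = a²·Var[T], so Var[T] = 5625/(-3)² = 625.

μ_T = -6.9, Var[T] = 625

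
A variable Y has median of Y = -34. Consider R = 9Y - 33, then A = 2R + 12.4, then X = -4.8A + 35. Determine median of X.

median of X = 3229.88

median of R = 9·(-34) + (-33) = -339.
median of A = 2·(-339) + 12.4 = -665.6.
median of X = (-4.8)·(-665.6) + 35 = 3229.88.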